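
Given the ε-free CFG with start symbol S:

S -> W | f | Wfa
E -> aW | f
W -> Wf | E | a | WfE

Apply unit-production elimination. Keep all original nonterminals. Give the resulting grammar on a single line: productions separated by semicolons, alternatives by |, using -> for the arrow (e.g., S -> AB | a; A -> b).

S -> a | f | Wf | aW | WfE | Wfa; E -> f | aW; W -> a | f | Wf | aW | WfE

Unit productions: S->W, W->E.
Unit pairs (A ⇒* B via units): (S,E), (S,W), (W,E).
S: inherits non-unit rules of {E, S, W} → Wf | WfE | Wfa | a | aW | f.
E: inherits non-unit rules of {E} → aW | f.
W: inherits non-unit rules of {E, W} → Wf | WfE | a | aW | f.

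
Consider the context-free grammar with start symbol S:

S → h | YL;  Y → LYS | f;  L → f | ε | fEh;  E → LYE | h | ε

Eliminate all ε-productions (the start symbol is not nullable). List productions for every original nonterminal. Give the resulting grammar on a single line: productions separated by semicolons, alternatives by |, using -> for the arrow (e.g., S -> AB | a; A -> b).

S -> Y | h | YL; E -> Y | h | LY | YE | LYE; L -> f | fh | fEh; Y -> f | YS | LYS

Nullable set: {E, L}.
S -> YL: L nullable, giving Y | YL.
Drop E -> ε.
E -> LYE: L, E nullable, giving LY | LYE | Y | YE.
Drop L -> ε.
L -> fEh: E nullable, giving fEh | fh.
Y -> LYS: L nullable, giving LYS | YS.
Unchanged (no nullable symbols): S -> h; E -> h; L -> f; Y -> f.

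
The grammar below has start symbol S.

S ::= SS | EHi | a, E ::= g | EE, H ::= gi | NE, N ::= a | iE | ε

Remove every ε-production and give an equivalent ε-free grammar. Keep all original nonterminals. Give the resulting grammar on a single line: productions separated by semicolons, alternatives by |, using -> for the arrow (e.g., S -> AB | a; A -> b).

Nullable set: {N}.
H -> NE: N nullable, giving E | NE.
Drop N -> ε.
Unchanged (no nullable symbols): S -> EHi; S -> SS; S -> a; E -> EE; E -> g; H -> gi; N -> a; N -> iE.

S -> a | SS | EHi; E -> g | EE; H -> E | NE | gi; N -> a | iE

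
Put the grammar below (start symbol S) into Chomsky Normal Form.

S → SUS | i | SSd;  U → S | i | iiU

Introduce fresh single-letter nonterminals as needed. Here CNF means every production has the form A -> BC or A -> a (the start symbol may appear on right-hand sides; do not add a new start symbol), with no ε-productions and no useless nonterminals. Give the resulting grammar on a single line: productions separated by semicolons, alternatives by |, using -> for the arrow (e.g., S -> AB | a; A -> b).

S -> i | SC | SD; A -> d; B -> i; C -> SA; D -> US; E -> BU; F -> SA; G -> US; U -> i | BE | SF | SG

No ε-productions.
After unit-elimination: S -> i | SSd | SUS; U -> i | SSd | SUS | iiU.
TERM: introduce A -> d, B -> i and substitute in every rule of length ≥2.
BIN: S -> SSA becomes S -> SC, C -> SA; S -> SUS becomes S -> SD, D -> US; U -> BBU becomes U -> BE, E -> BU; U -> SSA becomes U -> SF, F -> SA; U -> SUS becomes U -> SG, G -> US.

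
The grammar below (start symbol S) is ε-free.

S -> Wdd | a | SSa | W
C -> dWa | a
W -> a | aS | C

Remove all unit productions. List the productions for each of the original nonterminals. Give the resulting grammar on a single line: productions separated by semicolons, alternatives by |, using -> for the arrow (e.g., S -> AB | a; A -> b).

Unit productions: S->W, W->C.
Unit pairs (A ⇒* B via units): (S,C), (S,W), (W,C).
S: inherits non-unit rules of {C, S, W} → SSa | Wdd | a | aS | dWa.
C: inherits non-unit rules of {C} → a | dWa.
W: inherits non-unit rules of {C, W} → a | aS | dWa.

S -> a | aS | SSa | Wdd | dWa; C -> a | dWa; W -> a | aS | dWa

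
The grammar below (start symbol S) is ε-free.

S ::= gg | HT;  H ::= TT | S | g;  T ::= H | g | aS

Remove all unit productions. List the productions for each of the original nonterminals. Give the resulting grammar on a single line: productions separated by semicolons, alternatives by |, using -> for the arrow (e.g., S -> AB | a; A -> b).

S -> HT | gg; H -> g | HT | TT | gg; T -> g | HT | TT | aS | gg

Unit productions: H->S, T->H.
Unit pairs (A ⇒* B via units): (H,S), (T,H), (T,S).
S: inherits non-unit rules of {S} → HT | gg.
H: inherits non-unit rules of {H, S} → HT | TT | g | gg.
T: inherits non-unit rules of {H, S, T} → HT | TT | aS | g | gg.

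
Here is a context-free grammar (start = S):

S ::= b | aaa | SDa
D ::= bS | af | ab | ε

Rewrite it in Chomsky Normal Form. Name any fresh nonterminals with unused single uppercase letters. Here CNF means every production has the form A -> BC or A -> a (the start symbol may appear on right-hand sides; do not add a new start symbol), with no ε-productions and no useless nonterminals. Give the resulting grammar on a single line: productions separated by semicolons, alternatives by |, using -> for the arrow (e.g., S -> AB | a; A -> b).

S -> b | AE | SA | SF; A -> a; B -> b; C -> f; D -> AB | AC | BS; E -> AA; F -> DA

Nullable: {D}; after ε-elimination: S -> b | Sa | SDa | aaa; D -> ab | af | bS.
No unit productions to eliminate.
TERM: introduce A -> a, B -> b, C -> f and substitute in every rule of length ≥2.
BIN: S -> AAA becomes S -> AE, E -> AA; S -> SDA becomes S -> SF, F -> DA.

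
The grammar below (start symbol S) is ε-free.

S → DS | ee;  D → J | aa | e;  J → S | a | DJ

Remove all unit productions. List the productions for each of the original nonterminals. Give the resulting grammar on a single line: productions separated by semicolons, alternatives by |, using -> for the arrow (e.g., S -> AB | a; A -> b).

Unit productions: D->J, J->S.
Unit pairs (A ⇒* B via units): (D,J), (D,S), (J,S).
S: inherits non-unit rules of {S} → DS | ee.
D: inherits non-unit rules of {D, J, S} → DJ | DS | a | aa | e | ee.
J: inherits non-unit rules of {J, S} → DJ | DS | a | ee.

S -> DS | ee; D -> a | e | DJ | DS | aa | ee; J -> a | DJ | DS | ee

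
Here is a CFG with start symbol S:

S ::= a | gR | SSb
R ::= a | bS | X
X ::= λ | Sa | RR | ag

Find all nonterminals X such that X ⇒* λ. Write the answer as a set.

{R, X}

Directly nullable (have an ε-rule): {X}.
R is nullable via R -> X (every symbol on the right is already known nullable).
Not nullable: S — each has a terminal in every rule's right-hand side or depends on a non-nullable symbol.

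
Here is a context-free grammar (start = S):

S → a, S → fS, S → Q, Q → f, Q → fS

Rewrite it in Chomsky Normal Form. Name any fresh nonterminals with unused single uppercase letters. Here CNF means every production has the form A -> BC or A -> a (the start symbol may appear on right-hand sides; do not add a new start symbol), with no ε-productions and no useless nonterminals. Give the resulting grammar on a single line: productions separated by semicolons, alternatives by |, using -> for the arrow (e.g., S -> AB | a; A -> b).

No ε-productions.
After unit-elimination: S -> a | f | fS; Q -> f | fS.
TERM: introduce A -> f and substitute in every rule of length ≥2.
Drop unreachable/unproductive: Q.

S -> a | f | AS; A -> f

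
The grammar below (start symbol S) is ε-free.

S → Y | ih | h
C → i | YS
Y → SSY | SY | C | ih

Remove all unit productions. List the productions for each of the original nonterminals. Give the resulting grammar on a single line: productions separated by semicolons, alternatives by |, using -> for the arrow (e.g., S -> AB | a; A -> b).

S -> h | i | SY | YS | ih | SSY; C -> i | YS; Y -> i | SY | YS | ih | SSY

Unit productions: S->Y, Y->C.
Unit pairs (A ⇒* B via units): (S,C), (S,Y), (Y,C).
S: inherits non-unit rules of {C, S, Y} → SSY | SY | YS | h | i | ih.
C: inherits non-unit rules of {C} → YS | i.
Y: inherits non-unit rules of {C, Y} → SSY | SY | YS | i | ih.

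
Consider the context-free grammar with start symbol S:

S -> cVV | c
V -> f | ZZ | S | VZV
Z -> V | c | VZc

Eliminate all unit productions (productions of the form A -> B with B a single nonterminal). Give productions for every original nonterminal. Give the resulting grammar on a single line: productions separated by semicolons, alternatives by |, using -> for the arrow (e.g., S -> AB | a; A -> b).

S -> c | cVV; V -> c | f | ZZ | VZV | cVV; Z -> c | f | ZZ | VZV | VZc | cVV

Unit productions: V->S, Z->V.
Unit pairs (A ⇒* B via units): (V,S), (Z,S), (Z,V).
S: inherits non-unit rules of {S} → c | cVV.
V: inherits non-unit rules of {S, V} → VZV | ZZ | c | cVV | f.
Z: inherits non-unit rules of {S, V, Z} → VZV | VZc | ZZ | c | cVV | f.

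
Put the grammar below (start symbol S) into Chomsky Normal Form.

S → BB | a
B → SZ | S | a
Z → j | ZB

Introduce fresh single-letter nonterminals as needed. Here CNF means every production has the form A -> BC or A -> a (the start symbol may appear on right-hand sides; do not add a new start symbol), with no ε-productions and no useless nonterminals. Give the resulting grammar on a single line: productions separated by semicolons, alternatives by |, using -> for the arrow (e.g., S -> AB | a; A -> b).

No ε-productions.
After unit-elimination: S -> a | BB; B -> a | BB | SZ; Z -> j | ZB.

S -> a | BB; B -> a | BB | SZ; Z -> j | ZB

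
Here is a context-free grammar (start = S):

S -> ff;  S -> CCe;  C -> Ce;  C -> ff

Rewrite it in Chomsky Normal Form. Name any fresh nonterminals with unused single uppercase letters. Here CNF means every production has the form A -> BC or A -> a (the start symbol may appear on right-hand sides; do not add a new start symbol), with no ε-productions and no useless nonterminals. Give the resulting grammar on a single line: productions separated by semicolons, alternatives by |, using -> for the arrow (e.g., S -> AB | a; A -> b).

No ε-productions.
No unit productions to eliminate.
TERM: introduce A -> e, B -> f and substitute in every rule of length ≥2.
BIN: S -> CCA becomes S -> CD, D -> CA.

S -> BB | CD; A -> e; B -> f; C -> BB | CA; D -> CA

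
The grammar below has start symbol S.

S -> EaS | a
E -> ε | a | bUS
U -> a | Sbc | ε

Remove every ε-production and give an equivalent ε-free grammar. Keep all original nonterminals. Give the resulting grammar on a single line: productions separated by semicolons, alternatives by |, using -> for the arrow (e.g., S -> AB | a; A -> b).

S -> a | aS | EaS; E -> a | bS | bUS; U -> a | Sbc

Nullable set: {E, U}.
S -> EaS: E nullable, giving EaS | aS.
Drop E -> ε.
E -> bUS: U nullable, giving bS | bUS.
Drop U -> ε.
Unchanged (no nullable symbols): S -> a; E -> a; U -> Sbc; U -> a.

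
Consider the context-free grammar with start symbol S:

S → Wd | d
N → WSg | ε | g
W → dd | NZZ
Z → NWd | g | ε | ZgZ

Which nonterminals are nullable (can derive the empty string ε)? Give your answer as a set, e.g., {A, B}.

{N, W, Z}

Directly nullable (have an ε-rule): {N, Z}.
W is nullable via W -> NZZ (every symbol on the right is already known nullable).
Not nullable: S — each has a terminal in every rule's right-hand side or depends on a non-nullable symbol.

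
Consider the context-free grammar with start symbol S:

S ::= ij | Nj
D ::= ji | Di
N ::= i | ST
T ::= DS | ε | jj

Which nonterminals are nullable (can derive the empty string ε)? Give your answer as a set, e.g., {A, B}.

Directly nullable (have an ε-rule): {T}.
Not nullable: D, N, S — each has a terminal in every rule's right-hand side or depends on a non-nullable symbol.

{T}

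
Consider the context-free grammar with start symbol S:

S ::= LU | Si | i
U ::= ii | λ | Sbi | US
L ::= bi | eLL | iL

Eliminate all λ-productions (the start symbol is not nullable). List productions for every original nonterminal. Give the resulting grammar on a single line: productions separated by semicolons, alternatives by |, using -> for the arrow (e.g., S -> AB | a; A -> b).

S -> L | i | LU | Si; L -> bi | iL | eLL; U -> S | US | ii | Sbi

Nullable set: {U}.
S -> LU: U nullable, giving L | LU.
Drop U -> λ.
U -> US: U nullable, giving S | US.
Unchanged (no nullable symbols): S -> Si; S -> i; L -> bi; L -> eLL; L -> iL; U -> Sbi; U -> ii.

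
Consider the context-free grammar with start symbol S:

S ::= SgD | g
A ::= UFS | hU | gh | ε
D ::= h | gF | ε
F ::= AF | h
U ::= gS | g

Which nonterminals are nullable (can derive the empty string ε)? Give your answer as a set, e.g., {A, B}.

Directly nullable (have an ε-rule): {A, D}.
Not nullable: F, S, U — each has a terminal in every rule's right-hand side or depends on a non-nullable symbol.

{A, D}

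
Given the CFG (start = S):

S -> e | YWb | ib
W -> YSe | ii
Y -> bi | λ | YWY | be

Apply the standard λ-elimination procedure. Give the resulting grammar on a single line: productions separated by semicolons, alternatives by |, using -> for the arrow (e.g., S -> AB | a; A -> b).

S -> e | Wb | ib | YWb; W -> Se | ii | YSe; Y -> W | WY | YW | be | bi | YWY

Nullable set: {Y}.
S -> YWb: Y nullable, giving Wb | YWb.
W -> YSe: Y nullable, giving Se | YSe.
Drop Y -> λ.
Y -> YWY: Y, Y nullable, giving W | WY | YW | YWY.
Unchanged (no nullable symbols): S -> e; S -> ib; W -> ii; Y -> be; Y -> bi.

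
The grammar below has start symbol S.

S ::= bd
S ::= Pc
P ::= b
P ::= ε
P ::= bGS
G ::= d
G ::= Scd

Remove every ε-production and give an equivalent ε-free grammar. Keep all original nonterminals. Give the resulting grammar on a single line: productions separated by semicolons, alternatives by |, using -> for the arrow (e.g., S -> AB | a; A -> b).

S -> c | Pc | bd; G -> d | Scd; P -> b | bGS

Nullable set: {P}.
S -> Pc: P nullable, giving Pc | c.
Drop P -> ε.
Unchanged (no nullable symbols): S -> bd; G -> Scd; G -> d; P -> b; P -> bGS.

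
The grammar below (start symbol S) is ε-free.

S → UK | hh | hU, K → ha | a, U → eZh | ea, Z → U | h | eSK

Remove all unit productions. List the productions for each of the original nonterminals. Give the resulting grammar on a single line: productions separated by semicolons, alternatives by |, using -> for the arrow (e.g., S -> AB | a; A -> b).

Unit productions: Z->U.
Unit pairs (A ⇒* B via units): (Z,U).
S: inherits non-unit rules of {S} → UK | hU | hh.
K: inherits non-unit rules of {K} → a | ha.
U: inherits non-unit rules of {U} → eZh | ea.
Z: inherits non-unit rules of {U, Z} → eSK | eZh | ea | h.

S -> UK | hU | hh; K -> a | ha; U -> ea | eZh; Z -> h | ea | eSK | eZh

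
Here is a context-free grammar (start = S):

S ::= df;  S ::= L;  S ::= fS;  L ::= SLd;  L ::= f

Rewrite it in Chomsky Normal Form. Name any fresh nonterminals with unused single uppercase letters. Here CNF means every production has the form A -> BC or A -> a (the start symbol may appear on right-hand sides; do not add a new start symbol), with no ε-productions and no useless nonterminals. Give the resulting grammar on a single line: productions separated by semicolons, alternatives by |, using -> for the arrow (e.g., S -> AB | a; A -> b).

No ε-productions.
After unit-elimination: S -> f | df | fS | SLd; L -> f | SLd.
TERM: introduce A -> d, B -> f and substitute in every rule of length ≥2.
BIN: L -> SLA becomes L -> SC, C -> LA; S -> SLA becomes S -> SD, D -> LA.

S -> f | AB | BS | SD; A -> d; B -> f; C -> LA; D -> LA; L -> f | SC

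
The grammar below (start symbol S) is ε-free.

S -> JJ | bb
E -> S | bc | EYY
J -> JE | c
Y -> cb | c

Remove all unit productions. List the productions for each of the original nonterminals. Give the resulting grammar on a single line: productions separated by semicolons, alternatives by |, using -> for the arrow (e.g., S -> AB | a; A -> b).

Unit productions: E->S.
Unit pairs (A ⇒* B via units): (E,S).
S: inherits non-unit rules of {S} → JJ | bb.
E: inherits non-unit rules of {E, S} → EYY | JJ | bb | bc.
J: inherits non-unit rules of {J} → JE | c.
Y: inherits non-unit rules of {Y} → c | cb.

S -> JJ | bb; E -> JJ | bb | bc | EYY; J -> c | JE; Y -> c | cb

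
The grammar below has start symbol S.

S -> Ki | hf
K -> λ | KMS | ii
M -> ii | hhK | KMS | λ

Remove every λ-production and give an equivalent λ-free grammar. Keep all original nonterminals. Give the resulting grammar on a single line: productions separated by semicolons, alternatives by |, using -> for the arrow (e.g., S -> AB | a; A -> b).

S -> i | Ki | hf; K -> S | KS | MS | ii | KMS; M -> S | KS | MS | hh | ii | KMS | hhK

Nullable set: {K, M}.
S -> Ki: K nullable, giving Ki | i.
Drop K -> λ.
K -> KMS: K, M nullable, giving KMS | KS | MS | S.
Drop M -> λ.
M -> KMS: K, M nullable, giving KMS | KS | MS | S.
M -> hhK: K nullable, giving hh | hhK.
Unchanged (no nullable symbols): S -> hf; K -> ii; M -> ii.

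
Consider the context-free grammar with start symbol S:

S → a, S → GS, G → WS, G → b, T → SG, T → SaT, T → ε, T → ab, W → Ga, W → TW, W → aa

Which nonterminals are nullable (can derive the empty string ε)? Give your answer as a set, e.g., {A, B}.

Directly nullable (have an ε-rule): {T}.
Not nullable: G, S, W — each has a terminal in every rule's right-hand side or depends on a non-nullable symbol.

{T}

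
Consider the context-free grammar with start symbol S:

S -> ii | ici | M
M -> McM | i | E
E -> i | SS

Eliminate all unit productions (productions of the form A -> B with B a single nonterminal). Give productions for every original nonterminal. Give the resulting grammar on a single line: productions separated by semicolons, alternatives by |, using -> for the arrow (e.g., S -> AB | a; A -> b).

S -> i | SS | ii | McM | ici; E -> i | SS; M -> i | SS | McM

Unit productions: M->E, S->M.
Unit pairs (A ⇒* B via units): (M,E), (S,E), (S,M).
S: inherits non-unit rules of {E, M, S} → McM | SS | i | ici | ii.
E: inherits non-unit rules of {E} → SS | i.
M: inherits non-unit rules of {E, M} → McM | SS | i.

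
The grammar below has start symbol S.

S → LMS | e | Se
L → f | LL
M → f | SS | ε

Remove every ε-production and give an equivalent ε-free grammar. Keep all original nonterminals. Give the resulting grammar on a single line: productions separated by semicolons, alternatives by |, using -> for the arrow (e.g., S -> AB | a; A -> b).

Nullable set: {M}.
S -> LMS: M nullable, giving LMS | LS.
Drop M -> ε.
Unchanged (no nullable symbols): S -> Se; S -> e; L -> LL; L -> f; M -> SS; M -> f.

S -> e | LS | Se | LMS; L -> f | LL; M -> f | SS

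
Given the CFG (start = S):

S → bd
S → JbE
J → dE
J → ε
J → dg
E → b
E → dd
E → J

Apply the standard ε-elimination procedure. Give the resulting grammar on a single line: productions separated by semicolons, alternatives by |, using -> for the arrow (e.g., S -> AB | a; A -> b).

Nullable set: {E, J}.
S -> JbE: J, E nullable, giving Jb | JbE | b | bE.
E -> J: J nullable, giving J.
Drop J -> ε.
J -> dE: E nullable, giving d | dE.
Unchanged (no nullable symbols): S -> bd; E -> b; E -> dd; J -> dg.

S -> b | Jb | bE | bd | JbE; E -> J | b | dd; J -> d | dE | dg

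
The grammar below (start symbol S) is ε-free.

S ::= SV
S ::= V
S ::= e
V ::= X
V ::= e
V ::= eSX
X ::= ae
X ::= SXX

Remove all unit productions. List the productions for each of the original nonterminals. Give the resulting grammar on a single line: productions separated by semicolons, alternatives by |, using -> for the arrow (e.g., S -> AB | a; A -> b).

Unit productions: S->V, V->X.
Unit pairs (A ⇒* B via units): (S,V), (S,X), (V,X).
S: inherits non-unit rules of {S, V, X} → SV | SXX | ae | e | eSX.
V: inherits non-unit rules of {V, X} → SXX | ae | e | eSX.
X: inherits non-unit rules of {X} → SXX | ae.

S -> e | SV | ae | SXX | eSX; V -> e | ae | SXX | eSX; X -> ae | SXX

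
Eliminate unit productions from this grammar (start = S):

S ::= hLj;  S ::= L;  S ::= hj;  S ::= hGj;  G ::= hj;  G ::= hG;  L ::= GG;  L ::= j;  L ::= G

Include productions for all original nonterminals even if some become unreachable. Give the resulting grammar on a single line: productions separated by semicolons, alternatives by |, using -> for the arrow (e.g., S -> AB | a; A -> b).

Unit productions: L->G, S->L.
Unit pairs (A ⇒* B via units): (L,G), (S,G), (S,L).
S: inherits non-unit rules of {G, L, S} → GG | hG | hGj | hLj | hj | j.
G: inherits non-unit rules of {G} → hG | hj.
L: inherits non-unit rules of {G, L} → GG | hG | hj | j.

S -> j | GG | hG | hj | hGj | hLj; G -> hG | hj; L -> j | GG | hG | hj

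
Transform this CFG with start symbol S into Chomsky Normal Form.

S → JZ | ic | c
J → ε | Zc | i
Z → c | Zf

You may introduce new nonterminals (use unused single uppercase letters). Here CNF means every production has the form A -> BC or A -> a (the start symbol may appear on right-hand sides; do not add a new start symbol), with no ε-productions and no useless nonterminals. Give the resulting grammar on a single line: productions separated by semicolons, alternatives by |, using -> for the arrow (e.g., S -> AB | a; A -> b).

S -> c | CA | JZ | ZB; A -> c; B -> f; C -> i; J -> i | ZA; Z -> c | ZB

Nullable: {J}; after ε-elimination: S -> Z | c | JZ | ic; J -> i | Zc; Z -> c | Zf.
After unit-elimination: S -> c | JZ | Zf | ic; J -> i | Zc; Z -> c | Zf.
TERM: introduce A -> c, B -> f, C -> i and substitute in every rule of length ≥2.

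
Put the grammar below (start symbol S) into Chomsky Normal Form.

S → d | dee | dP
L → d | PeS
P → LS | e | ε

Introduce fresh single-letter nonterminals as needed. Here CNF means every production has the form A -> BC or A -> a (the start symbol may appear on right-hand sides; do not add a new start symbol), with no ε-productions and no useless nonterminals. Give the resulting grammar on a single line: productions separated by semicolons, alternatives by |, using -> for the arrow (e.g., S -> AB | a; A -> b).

Nullable: {P}; after ε-elimination: S -> d | dP | dee; L -> d | eS | PeS; P -> e | LS.
No unit productions to eliminate.
TERM: introduce B -> d, A -> e and substitute in every rule of length ≥2.
BIN: L -> PAS becomes L -> PC, C -> AS; S -> BAA becomes S -> BD, D -> AA.

S -> d | BD | BP; A -> e; B -> d; C -> AS; D -> AA; L -> d | AS | PC; P -> e | LS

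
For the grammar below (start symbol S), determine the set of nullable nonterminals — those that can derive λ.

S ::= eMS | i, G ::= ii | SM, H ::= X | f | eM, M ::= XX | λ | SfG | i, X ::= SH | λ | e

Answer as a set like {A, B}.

Directly nullable (have an ε-rule): {M, X}.
H is nullable via H -> X (every symbol on the right is already known nullable).
Not nullable: G, S — each has a terminal in every rule's right-hand side or depends on a non-nullable symbol.

{H, M, X}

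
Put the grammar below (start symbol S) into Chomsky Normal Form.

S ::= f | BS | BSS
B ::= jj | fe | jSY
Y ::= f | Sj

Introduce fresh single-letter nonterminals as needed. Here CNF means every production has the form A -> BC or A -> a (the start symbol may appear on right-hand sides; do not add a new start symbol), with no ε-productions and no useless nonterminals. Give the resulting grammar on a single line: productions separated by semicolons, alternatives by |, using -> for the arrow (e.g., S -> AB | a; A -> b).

No ε-productions.
No unit productions to eliminate.
TERM: introduce C -> e, A -> f, D -> j and substitute in every rule of length ≥2.
BIN: B -> DSY becomes B -> DE, E -> SY; S -> BSS becomes S -> BF, F -> SS.

S -> f | BF | BS; A -> f; B -> AC | DD | DE; C -> e; D -> j; E -> SY; F -> SS; Y -> f | SD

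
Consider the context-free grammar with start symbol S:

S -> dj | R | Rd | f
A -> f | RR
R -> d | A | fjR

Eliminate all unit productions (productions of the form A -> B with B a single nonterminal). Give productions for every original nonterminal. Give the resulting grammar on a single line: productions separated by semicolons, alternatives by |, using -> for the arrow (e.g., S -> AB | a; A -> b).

S -> d | f | RR | Rd | dj | fjR; A -> f | RR; R -> d | f | RR | fjR

Unit productions: R->A, S->R.
Unit pairs (A ⇒* B via units): (R,A), (S,A), (S,R).
S: inherits non-unit rules of {A, R, S} → RR | Rd | d | dj | f | fjR.
A: inherits non-unit rules of {A} → RR | f.
R: inherits non-unit rules of {A, R} → RR | d | f | fjR.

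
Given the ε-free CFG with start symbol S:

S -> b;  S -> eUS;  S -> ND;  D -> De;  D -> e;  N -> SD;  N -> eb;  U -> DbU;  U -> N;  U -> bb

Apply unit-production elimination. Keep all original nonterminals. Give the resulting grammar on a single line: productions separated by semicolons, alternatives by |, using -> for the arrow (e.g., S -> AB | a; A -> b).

S -> b | ND | eUS; D -> e | De; N -> SD | eb; U -> SD | bb | eb | DbU

Unit productions: U->N.
Unit pairs (A ⇒* B via units): (U,N).
S: inherits non-unit rules of {S} → ND | b | eUS.
D: inherits non-unit rules of {D} → De | e.
N: inherits non-unit rules of {N} → SD | eb.
U: inherits non-unit rules of {N, U} → DbU | SD | bb | eb.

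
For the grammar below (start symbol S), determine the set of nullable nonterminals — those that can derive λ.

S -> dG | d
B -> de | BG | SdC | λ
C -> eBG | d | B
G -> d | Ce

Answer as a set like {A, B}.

Directly nullable (have an ε-rule): {B}.
C is nullable via C -> B (every symbol on the right is already known nullable).
Not nullable: G, S — each has a terminal in every rule's right-hand side or depends on a non-nullable symbol.

{B, C}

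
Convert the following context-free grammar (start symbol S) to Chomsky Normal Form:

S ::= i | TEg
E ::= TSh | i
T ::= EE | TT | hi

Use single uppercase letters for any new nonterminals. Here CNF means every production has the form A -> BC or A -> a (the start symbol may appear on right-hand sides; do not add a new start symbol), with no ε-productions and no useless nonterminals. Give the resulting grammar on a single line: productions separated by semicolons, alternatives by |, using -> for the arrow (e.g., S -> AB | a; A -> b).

No ε-productions.
No unit productions to eliminate.
TERM: introduce B -> g, A -> h, C -> i and substitute in every rule of length ≥2.
BIN: E -> TSA becomes E -> TD, D -> SA; S -> TEB becomes S -> TF, F -> EB.

S -> i | TF; A -> h; B -> g; C -> i; D -> SA; E -> i | TD; F -> EB; T -> AC | EE | TT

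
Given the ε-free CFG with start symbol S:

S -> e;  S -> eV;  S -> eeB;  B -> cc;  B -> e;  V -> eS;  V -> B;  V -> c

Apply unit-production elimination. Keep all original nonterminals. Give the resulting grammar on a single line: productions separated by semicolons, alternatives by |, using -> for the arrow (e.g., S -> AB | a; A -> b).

Unit productions: V->B.
Unit pairs (A ⇒* B via units): (V,B).
S: inherits non-unit rules of {S} → e | eV | eeB.
B: inherits non-unit rules of {B} → cc | e.
V: inherits non-unit rules of {B, V} → c | cc | e | eS.

S -> e | eV | eeB; B -> e | cc; V -> c | e | cc | eS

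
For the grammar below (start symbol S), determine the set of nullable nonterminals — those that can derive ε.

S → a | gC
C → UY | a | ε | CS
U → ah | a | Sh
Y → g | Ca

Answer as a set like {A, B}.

Directly nullable (have an ε-rule): {C}.
Not nullable: S, U, Y — each has a terminal in every rule's right-hand side or depends on a non-nullable symbol.

{C}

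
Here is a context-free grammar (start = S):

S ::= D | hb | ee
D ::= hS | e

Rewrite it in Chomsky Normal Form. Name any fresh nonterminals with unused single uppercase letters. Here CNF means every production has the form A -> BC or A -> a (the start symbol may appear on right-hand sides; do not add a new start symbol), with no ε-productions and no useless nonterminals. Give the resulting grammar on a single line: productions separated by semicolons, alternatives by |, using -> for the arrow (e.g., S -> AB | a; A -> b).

No ε-productions.
After unit-elimination: S -> e | ee | hS | hb; D -> e | hS.
TERM: introduce C -> b, B -> e, A -> h and substitute in every rule of length ≥2.
Drop unreachable/unproductive: D.

S -> e | AC | AS | BB; A -> h; B -> e; C -> b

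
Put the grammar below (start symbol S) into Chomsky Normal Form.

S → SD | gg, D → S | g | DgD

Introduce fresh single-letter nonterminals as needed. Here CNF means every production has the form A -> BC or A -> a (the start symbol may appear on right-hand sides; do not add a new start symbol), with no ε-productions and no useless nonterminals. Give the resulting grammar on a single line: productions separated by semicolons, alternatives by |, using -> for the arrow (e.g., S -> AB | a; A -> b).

No ε-productions.
After unit-elimination: S -> SD | gg; D -> g | SD | gg | DgD.
TERM: introduce A -> g and substitute in every rule of length ≥2.
BIN: D -> DAD becomes D -> DB, B -> AD.

S -> AA | SD; A -> g; B -> AD; D -> g | AA | DB | SD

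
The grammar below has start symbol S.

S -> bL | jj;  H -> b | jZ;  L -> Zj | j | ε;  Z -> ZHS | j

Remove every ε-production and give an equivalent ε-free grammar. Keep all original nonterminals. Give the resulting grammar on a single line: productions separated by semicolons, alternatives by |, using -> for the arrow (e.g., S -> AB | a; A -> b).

Nullable set: {L}.
S -> bL: L nullable, giving b | bL.
Drop L -> ε.
Unchanged (no nullable symbols): S -> jj; H -> b; H -> jZ; L -> Zj; L -> j; Z -> ZHS; Z -> j.

S -> b | bL | jj; H -> b | jZ; L -> j | Zj; Z -> j | ZHS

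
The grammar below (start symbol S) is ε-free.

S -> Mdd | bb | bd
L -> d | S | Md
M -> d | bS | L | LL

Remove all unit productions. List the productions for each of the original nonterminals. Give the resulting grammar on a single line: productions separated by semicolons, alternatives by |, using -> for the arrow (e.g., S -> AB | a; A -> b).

S -> bb | bd | Mdd; L -> d | Md | bb | bd | Mdd; M -> d | LL | Md | bS | bb | bd | Mdd

Unit productions: L->S, M->L.
Unit pairs (A ⇒* B via units): (L,S), (M,L), (M,S).
S: inherits non-unit rules of {S} → Mdd | bb | bd.
L: inherits non-unit rules of {L, S} → Md | Mdd | bb | bd | d.
M: inherits non-unit rules of {L, M, S} → LL | Md | Mdd | bS | bb | bd | d.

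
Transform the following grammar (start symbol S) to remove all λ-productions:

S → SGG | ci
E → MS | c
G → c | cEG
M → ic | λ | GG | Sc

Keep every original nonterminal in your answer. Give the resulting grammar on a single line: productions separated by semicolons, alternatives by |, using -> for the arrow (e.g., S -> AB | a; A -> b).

S -> ci | SGG; E -> S | c | MS; G -> c | cEG; M -> GG | Sc | ic

Nullable set: {M}.
E -> MS: M nullable, giving MS | S.
Drop M -> λ.
Unchanged (no nullable symbols): S -> SGG; S -> ci; E -> c; G -> c; G -> cEG; M -> GG; M -> Sc; M -> ic.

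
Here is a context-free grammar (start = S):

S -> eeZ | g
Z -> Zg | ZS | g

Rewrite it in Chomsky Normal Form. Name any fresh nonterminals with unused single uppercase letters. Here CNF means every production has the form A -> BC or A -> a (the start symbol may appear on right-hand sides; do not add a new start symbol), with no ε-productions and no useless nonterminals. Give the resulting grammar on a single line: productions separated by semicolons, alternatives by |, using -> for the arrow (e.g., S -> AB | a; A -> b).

No ε-productions.
No unit productions to eliminate.
TERM: introduce A -> e, B -> g and substitute in every rule of length ≥2.
BIN: S -> AAZ becomes S -> AC, C -> AZ.

S -> g | AC; A -> e; B -> g; C -> AZ; Z -> g | ZB | ZS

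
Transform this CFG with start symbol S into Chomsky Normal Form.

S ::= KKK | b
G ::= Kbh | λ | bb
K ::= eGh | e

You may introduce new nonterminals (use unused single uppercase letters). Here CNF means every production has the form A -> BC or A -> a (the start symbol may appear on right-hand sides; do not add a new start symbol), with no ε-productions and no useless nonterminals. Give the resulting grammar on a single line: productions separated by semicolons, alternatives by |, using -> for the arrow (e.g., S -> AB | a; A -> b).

S -> b | KF; A -> b; B -> h; C -> e; D -> AB; E -> GB; F -> KK; G -> AA | KD; K -> e | CB | CE

Nullable: {G}; after ε-elimination: S -> b | KKK; G -> bb | Kbh; K -> e | eh | eGh.
No unit productions to eliminate.
TERM: introduce A -> b, C -> e, B -> h and substitute in every rule of length ≥2.
BIN: G -> KAB becomes G -> KD, D -> AB; K -> CGB becomes K -> CE, E -> GB; S -> KKK becomes S -> KF, F -> KK.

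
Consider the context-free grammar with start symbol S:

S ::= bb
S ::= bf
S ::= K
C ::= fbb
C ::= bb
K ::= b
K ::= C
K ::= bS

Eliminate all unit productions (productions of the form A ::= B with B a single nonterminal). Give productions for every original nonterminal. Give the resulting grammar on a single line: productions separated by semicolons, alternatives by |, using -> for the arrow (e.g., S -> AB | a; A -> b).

Unit productions: K->C, S->K.
Unit pairs (A ⇒* B via units): (K,C), (S,C), (S,K).
S: inherits non-unit rules of {C, K, S} → b | bS | bb | bf | fbb.
C: inherits non-unit rules of {C} → bb | fbb.
K: inherits non-unit rules of {C, K} → b | bS | bb | fbb.

S -> b | bS | bb | bf | fbb; C -> bb | fbb; K -> b | bS | bb | fbb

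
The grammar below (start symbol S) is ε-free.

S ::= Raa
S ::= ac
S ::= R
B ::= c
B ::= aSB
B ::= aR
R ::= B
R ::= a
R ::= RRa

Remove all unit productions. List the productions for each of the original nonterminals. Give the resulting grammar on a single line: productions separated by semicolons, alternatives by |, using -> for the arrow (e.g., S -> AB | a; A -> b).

Unit productions: R->B, S->R.
Unit pairs (A ⇒* B via units): (R,B), (S,B), (S,R).
S: inherits non-unit rules of {B, R, S} → RRa | Raa | a | aR | aSB | ac | c.
B: inherits non-unit rules of {B} → aR | aSB | c.
R: inherits non-unit rules of {B, R} → RRa | a | aR | aSB | c.

S -> a | c | aR | ac | RRa | Raa | aSB; B -> c | aR | aSB; R -> a | c | aR | RRa | aSB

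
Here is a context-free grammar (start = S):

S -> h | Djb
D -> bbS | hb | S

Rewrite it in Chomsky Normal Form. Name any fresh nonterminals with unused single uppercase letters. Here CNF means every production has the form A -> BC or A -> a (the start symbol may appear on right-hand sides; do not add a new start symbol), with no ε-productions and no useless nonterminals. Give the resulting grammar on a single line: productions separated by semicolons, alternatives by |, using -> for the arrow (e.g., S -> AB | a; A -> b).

No ε-productions.
After unit-elimination: S -> h | Djb; D -> h | hb | Djb | bbS.
TERM: introduce B -> b, C -> h, A -> j and substitute in every rule of length ≥2.
BIN: D -> BBS becomes D -> BE, E -> BS; D -> DAB becomes D -> DF, F -> AB; S -> DAB becomes S -> DG, G -> AB.

S -> h | DG; A -> j; B -> b; C -> h; D -> h | BE | CB | DF; E -> BS; F -> AB; G -> AB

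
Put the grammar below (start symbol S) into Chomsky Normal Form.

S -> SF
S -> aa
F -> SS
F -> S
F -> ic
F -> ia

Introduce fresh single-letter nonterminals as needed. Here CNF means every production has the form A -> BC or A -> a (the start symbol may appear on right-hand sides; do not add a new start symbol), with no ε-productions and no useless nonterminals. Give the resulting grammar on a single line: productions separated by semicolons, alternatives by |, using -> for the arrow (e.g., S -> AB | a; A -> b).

S -> AA | SF; A -> a; B -> i; C -> c; F -> AA | BA | BC | SF | SS

No ε-productions.
After unit-elimination: S -> SF | aa; F -> SF | SS | aa | ia | ic.
TERM: introduce A -> a, C -> c, B -> i and substitute in every rule of length ≥2.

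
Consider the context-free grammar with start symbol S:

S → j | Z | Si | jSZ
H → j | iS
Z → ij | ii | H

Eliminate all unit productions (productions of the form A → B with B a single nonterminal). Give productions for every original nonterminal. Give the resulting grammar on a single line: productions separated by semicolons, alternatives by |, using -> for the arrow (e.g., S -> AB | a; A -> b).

S -> j | Si | iS | ii | ij | jSZ; H -> j | iS; Z -> j | iS | ii | ij

Unit productions: S->Z, Z->H.
Unit pairs (A ⇒* B via units): (S,H), (S,Z), (Z,H).
S: inherits non-unit rules of {H, S, Z} → Si | iS | ii | ij | j | jSZ.
H: inherits non-unit rules of {H} → iS | j.
Z: inherits non-unit rules of {H, Z} → iS | ii | ij | j.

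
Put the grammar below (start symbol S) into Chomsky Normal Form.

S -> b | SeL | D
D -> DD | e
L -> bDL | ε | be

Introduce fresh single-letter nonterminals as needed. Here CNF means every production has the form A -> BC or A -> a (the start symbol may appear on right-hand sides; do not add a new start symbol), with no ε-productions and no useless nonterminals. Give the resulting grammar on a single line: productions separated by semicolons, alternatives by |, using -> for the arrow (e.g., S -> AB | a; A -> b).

Nullable: {L}; after ε-elimination: S -> D | b | Se | SeL; D -> e | DD; L -> bD | be | bDL.
After unit-elimination: S -> b | e | DD | Se | SeL; D -> e | DD; L -> bD | be | bDL.
TERM: introduce A -> b, B -> e and substitute in every rule of length ≥2.
BIN: L -> ADL becomes L -> AC, C -> DL; S -> SBL becomes S -> SE, E -> BL.

S -> b | e | DD | SB | SE; A -> b; B -> e; C -> DL; D -> e | DD; E -> BL; L -> AB | AC | AD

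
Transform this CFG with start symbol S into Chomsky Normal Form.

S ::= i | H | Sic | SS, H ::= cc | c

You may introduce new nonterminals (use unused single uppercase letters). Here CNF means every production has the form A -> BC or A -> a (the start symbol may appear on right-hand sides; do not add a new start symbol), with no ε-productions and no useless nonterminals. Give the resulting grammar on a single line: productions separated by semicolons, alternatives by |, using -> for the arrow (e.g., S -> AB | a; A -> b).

S -> c | i | AA | SC | SS; A -> c; B -> i; C -> BA

No ε-productions.
After unit-elimination: S -> c | i | SS | cc | Sic; H -> c | cc.
TERM: introduce A -> c, B -> i and substitute in every rule of length ≥2.
BIN: S -> SBA becomes S -> SC, C -> BA.
Drop unreachable/unproductive: H.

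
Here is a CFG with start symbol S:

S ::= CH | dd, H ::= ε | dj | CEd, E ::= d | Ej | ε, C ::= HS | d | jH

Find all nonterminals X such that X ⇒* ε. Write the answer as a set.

Directly nullable (have an ε-rule): {E, H}.
Not nullable: C, S — each has a terminal in every rule's right-hand side or depends on a non-nullable symbol.

{E, H}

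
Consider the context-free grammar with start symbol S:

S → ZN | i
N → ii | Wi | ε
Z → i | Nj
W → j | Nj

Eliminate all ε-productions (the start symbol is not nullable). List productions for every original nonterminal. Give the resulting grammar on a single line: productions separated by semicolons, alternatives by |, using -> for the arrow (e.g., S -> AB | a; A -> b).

S -> Z | i | ZN; N -> Wi | ii; W -> j | Nj; Z -> i | j | Nj

Nullable set: {N}.
S -> ZN: N nullable, giving Z | ZN.
Drop N -> ε.
W -> Nj: N nullable, giving Nj | j.
Z -> Nj: N nullable, giving Nj | j.
Unchanged (no nullable symbols): S -> i; N -> Wi; N -> ii; W -> j; Z -> i.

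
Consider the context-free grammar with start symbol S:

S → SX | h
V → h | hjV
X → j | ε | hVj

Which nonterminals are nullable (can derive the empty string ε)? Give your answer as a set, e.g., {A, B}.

{X}

Directly nullable (have an ε-rule): {X}.
Not nullable: S, V — each has a terminal in every rule's right-hand side or depends on a non-nullable symbol.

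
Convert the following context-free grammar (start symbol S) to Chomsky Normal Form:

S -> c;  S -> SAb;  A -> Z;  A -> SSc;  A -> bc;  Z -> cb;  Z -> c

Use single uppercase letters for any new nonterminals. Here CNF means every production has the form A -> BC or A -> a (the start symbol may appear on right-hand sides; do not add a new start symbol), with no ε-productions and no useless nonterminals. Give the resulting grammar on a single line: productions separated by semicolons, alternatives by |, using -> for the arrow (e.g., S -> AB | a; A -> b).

S -> c | SE; A -> c | BC | CB | SD; B -> c; C -> b; D -> SB; E -> AC

No ε-productions.
After unit-elimination: S -> c | SAb; A -> c | bc | cb | SSc; Z -> c | cb.
TERM: introduce C -> b, B -> c and substitute in every rule of length ≥2.
BIN: A -> SSB becomes A -> SD, D -> SB; S -> SAC becomes S -> SE, E -> AC.
Drop unreachable/unproductive: Z.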